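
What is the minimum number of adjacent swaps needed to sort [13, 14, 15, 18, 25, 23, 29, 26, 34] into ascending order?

2

Minimum adjacent swaps = number of inversions (each swap of adjacent out-of-order elements removes one inversion and no swap can remove more).
Count inversions — for each element, later elements that are smaller:
13: none → 0
14: none → 0
15: none → 0
18: none → 0
25: 23 → 1
23: none → 0
29: 26 → 1
26: none → 0
34: none → 0
Total inversions: 0 + 0 + 0 + 0 + 1 + 0 + 1 + 0 + 0 = 2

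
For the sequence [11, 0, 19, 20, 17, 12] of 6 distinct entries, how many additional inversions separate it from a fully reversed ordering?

Maximum inversions for 6 distinct elements is C(6, 2) = 6·5/2 = 15.
Current inversions — for each element, count later smaller elements:
11: 1
0: 0
19: 2
20: 2
17: 1
12: 0
Current total: 1 + 0 + 2 + 2 + 1 + 0 = 6
Shortfall: 15 − 6 = 9

9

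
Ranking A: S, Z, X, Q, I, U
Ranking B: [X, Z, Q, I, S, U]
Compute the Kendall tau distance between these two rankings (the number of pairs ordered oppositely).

5

Assign each item its position (1..6) in the first ordering, then rewrite the second ordering as that position sequence:
positions: S→1, Z→2, X→3, Q→4, I→5, U→6
second ordering as positions: [3, 2, 4, 5, 1, 6]
Discordant pairs = inversions in this position sequence.
3: 2, 1 → 2
2: 1 → 1
4: 1 → 1
5: 1 → 1
1: 0
6: 0
Total: 2 + 1 + 1 + 1 + 0 + 0 = 5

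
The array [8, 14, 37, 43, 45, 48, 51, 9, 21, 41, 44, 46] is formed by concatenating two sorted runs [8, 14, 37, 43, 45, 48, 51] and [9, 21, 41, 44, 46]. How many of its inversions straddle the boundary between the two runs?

For each element r of the right run, count left-run elements greater than r:
r = 9: 14, 37, 43, 45, 48, 51 → 6
r = 21: 37, 43, 45, 48, 51 → 5
r = 41: 43, 45, 48, 51 → 4
r = 44: 45, 48, 51 → 3
r = 46: 48, 51 → 2
Cross-inversions: 6 + 5 + 4 + 3 + 2 = 20

Cross-inversions: 20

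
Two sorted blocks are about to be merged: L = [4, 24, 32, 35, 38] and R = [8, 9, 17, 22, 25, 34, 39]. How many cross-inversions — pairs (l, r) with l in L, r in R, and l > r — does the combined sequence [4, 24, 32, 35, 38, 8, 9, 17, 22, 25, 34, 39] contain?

There are 21 split inversions.

For each element r of the right run, count left-run elements greater than r:
r = 8: 24, 32, 35, 38 → 4
r = 9: 24, 32, 35, 38 → 4
r = 17: 24, 32, 35, 38 → 4
r = 22: 24, 32, 35, 38 → 4
r = 25: 32, 35, 38 → 3
r = 34: 35, 38 → 2
r = 39: none → 0
Cross-inversions: 4 + 4 + 4 + 4 + 3 + 2 + 0 = 21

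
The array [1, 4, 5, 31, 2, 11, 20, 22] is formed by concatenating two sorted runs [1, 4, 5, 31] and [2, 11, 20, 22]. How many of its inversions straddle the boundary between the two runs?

There are 6 split inversions.

Take each right-half value and tally the left-half values above it:
r = 2: 4, 5, 31 → 3
r = 11: 31 → 1
r = 20: 31 → 1
r = 22: 31 → 1
Cross-inversions: 3 + 1 + 1 + 1 = 6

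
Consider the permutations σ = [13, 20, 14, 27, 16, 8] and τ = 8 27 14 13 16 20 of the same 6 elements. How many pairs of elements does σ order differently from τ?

Discordant pairs: 11

Assign each item its position (1..6) in the first ordering, then rewrite the second ordering as that position sequence:
positions: 13→1, 20→2, 14→3, 27→4, 16→5, 8→6
second ordering as positions: [6, 4, 3, 1, 5, 2]
Discordant pairs = inversions in this position sequence.
6: 4, 3, 1, 5, 2 → 5
4: 3, 1, 2 → 3
3: 1, 2 → 2
1: 0
5: 2 → 1
2: 0
Total: 5 + 3 + 2 + 0 + 1 + 0 = 11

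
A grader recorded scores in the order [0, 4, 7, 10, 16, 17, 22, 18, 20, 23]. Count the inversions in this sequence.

2 inversions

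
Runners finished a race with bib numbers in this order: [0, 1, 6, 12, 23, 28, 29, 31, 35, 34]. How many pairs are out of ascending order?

There is 1 inversion.

For each element, count later entries that are smaller:
0 → none → 0
1 → none → 0
6 → none → 0
12 → none → 0
23 → none → 0
28 → none → 0
29 → none → 0
31 → none → 0
35 → 34 → 1
34 → none → 0
Sum: 0 + 0 + 0 + 0 + 0 + 0 + 0 + 0 + 1 + 0 = 1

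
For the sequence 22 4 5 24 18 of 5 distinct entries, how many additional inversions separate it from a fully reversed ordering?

Maximum inversions for 5 distinct elements is C(5, 2) = 5·4/2 = 10.
Current inversions — for each element, count later smaller elements:
22: 3
4: 0
5: 0
24: 1
18: 0
Current total: 3 + 0 + 0 + 1 + 0 = 4
Shortfall: 10 − 4 = 6

6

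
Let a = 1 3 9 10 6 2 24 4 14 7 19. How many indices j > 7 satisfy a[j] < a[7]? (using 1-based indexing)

The element at index 7 is 24.
Elements after it: 4, 14, 7, 19
Those smaller than 24: 4, 14, 7, 19

4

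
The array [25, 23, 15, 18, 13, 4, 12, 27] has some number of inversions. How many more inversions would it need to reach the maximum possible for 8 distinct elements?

9

Maximum inversions for 8 distinct elements is C(8, 2) = 8·7/2 = 28.
Current inversions — for each element, count later smaller elements:
25: 6
23: 5
15: 3
18: 3
13: 2
4: 0
12: 0
27: 0
Current total: 6 + 5 + 3 + 3 + 2 + 0 + 0 + 0 = 19
Shortfall: 28 − 19 = 9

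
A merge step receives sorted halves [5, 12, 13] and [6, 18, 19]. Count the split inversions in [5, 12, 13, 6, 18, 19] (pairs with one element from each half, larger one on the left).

Take each right-half value and tally the left-half values above it:
r = 6: 12, 13 → 2
r = 18: none → 0
r = 19: none → 0
Cross-inversions: 2 + 0 + 0 = 2

2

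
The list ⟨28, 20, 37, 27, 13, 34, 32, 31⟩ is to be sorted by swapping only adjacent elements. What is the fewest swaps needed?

13

Minimum adjacent swaps = number of inversions (each swap of adjacent out-of-order elements removes one inversion and no swap can remove more).
Count inversions — for each element, later elements that are smaller:
28: 20, 27, 13 → 3
20: 13 → 1
37: 27, 13, 34, 32, 31 → 5
27: 13 → 1
13: none → 0
34: 32, 31 → 2
32: 31 → 1
31: none → 0
Total inversions: 3 + 1 + 5 + 1 + 0 + 2 + 1 + 0 = 13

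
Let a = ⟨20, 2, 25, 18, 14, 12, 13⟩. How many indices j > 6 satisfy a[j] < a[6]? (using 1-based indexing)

The element at index 6 is 12.
Elements after it: 13
None of them are smaller than 12.

0 such elements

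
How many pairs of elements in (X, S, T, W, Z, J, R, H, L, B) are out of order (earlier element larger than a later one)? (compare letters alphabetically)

For each element, count later entries that are smaller:
X → S, T, W, J, R, H, L, B → 8
S → J, R, H, L, B → 5
T → J, R, H, L, B → 5
W → J, R, H, L, B → 5
Z → J, R, H, L, B → 5
J → H, B → 2
R → H, L, B → 3
H → B → 1
L → B → 1
B → none → 0
Sum: 8 + 5 + 5 + 5 + 5 + 2 + 3 + 1 + 1 + 0 = 35

35 inversions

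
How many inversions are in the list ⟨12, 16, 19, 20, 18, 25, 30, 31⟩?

For each element, count later entries that are smaller:
12 → none → 0
16 → none → 0
19 → 18 → 1
20 → 18 → 1
18 → none → 0
25 → none → 0
30 → none → 0
31 → none → 0
Sum: 0 + 0 + 1 + 1 + 0 + 0 + 0 + 0 = 2

2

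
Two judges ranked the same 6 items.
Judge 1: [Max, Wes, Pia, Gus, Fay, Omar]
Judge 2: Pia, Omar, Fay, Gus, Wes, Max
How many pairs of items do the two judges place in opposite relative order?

12 discordant pairs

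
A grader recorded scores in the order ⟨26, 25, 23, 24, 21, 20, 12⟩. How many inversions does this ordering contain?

20 out-of-order pairs

Element-by-element contributions:
26: 6
25: 5
23: 3
24: 3
21: 2
20: 1
12: 0
Sum: 6 + 5 + 3 + 3 + 2 + 1 + 0 = 20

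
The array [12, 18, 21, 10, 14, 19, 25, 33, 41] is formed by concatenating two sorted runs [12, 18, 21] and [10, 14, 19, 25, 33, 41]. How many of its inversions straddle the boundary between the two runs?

6

Take each right-half value and tally the left-half values above it:
r = 10: 12, 18, 21 → 3
r = 14: 18, 21 → 2
r = 19: 21 → 1
r = 25: none → 0
r = 33: none → 0
r = 41: none → 0
Cross-inversions: 3 + 2 + 1 + 0 + 0 + 0 = 6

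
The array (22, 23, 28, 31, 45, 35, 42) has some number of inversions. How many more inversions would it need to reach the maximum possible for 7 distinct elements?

19

Maximum inversions for 7 distinct elements is C(7, 2) = 7·6/2 = 21.
Current inversions — for each element, count later smaller elements:
22: 0
23: 0
28: 0
31: 0
45: 2
35: 0
42: 0
Current total: 0 + 0 + 0 + 0 + 2 + 0 + 0 = 2
Shortfall: 21 − 2 = 19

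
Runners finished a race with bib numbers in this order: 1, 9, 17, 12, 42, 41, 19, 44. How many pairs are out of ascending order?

For each element, count later entries that are smaller:
1: 0
9: 0
17: 1
12: 0
42: 2
41: 1
19: 0
44: 0
Sum: 0 + 0 + 1 + 0 + 2 + 1 + 0 + 0 = 4

4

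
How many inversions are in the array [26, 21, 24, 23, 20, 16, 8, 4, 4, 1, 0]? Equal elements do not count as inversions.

Inversions: 52

For each element, count later entries that are smaller:
26: 10
21: 7
24: 8
23: 7
20: 6
16: 5
8: 4
4: 2
4: 2
1: 1
0: 0
Sum: 10 + 7 + 8 + 7 + 6 + 5 + 4 + 2 + 2 + 1 + 0 = 52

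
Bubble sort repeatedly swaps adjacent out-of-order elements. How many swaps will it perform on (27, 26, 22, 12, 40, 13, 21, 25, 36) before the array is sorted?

Adjacent swaps: 18

Minimum adjacent swaps = number of inversions (each swap of adjacent out-of-order elements removes one inversion and no swap can remove more).
Count inversions — for each element, later elements that are smaller:
27: 26, 22, 12, 13, 21, 25 → 6
26: 22, 12, 13, 21, 25 → 5
22: 12, 13, 21 → 3
12: none → 0
40: 13, 21, 25, 36 → 4
13: none → 0
21: none → 0
25: none → 0
36: none → 0
Total inversions: 6 + 5 + 3 + 0 + 4 + 0 + 0 + 0 + 0 = 18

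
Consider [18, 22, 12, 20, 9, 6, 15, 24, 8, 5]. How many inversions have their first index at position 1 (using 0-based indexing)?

7 such elements

The element at index 1 is 22.
Elements after it: 12, 20, 9, 6, 15, 24, 8, 5
Those smaller than 22: 12, 20, 9, 6, 15, 8, 5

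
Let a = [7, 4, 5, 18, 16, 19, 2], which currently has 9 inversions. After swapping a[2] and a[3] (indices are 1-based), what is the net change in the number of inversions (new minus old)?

Positions 2 and 3 hold 4 and 5; after swapping, the array is [7, 5, 4, 18, 16, 19, 2].
For each element, count later entries that are smaller:
7: 3
5: 2
4: 1
18: 2
16: 1
19: 1
2: 0
Sum: 3 + 2 + 1 + 2 + 1 + 1 + 0 = 10
Change: 10 − 9 = +1

+1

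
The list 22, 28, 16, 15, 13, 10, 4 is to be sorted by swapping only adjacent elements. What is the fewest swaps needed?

Each adjacent swap fixes exactly one inversion, so the minimum swap count equals the number of inversions.
Count inversions — for each element, later elements that are smaller:
22: 16, 15, 13, 10, 4 → 5
28: 16, 15, 13, 10, 4 → 5
16: 15, 13, 10, 4 → 4
15: 13, 10, 4 → 3
13: 10, 4 → 2
10: 4 → 1
4: none → 0
Total inversions: 5 + 5 + 4 + 3 + 2 + 1 + 0 = 20

20 swaps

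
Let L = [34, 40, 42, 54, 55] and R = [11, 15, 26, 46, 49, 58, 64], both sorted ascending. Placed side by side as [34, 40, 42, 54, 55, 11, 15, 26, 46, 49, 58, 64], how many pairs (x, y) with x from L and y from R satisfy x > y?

There are 19 cross-inversions.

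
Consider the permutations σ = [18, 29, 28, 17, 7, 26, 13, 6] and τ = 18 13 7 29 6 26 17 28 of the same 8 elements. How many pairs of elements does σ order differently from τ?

Assign each item its position (1..8) in the first ordering, then rewrite the second ordering as that position sequence:
positions: 18→1, 29→2, 28→3, 17→4, 7→5, 26→6, 13→7, 6→8
second ordering as positions: [1, 7, 5, 2, 8, 6, 4, 3]
Discordant pairs = inversions in this position sequence.
1: 0
7: 5, 2, 6, 4, 3 → 5
5: 2, 4, 3 → 3
2: 0
8: 6, 4, 3 → 3
6: 4, 3 → 2
4: 3 → 1
3: 0
Total: 0 + 5 + 3 + 0 + 3 + 2 + 1 + 0 = 14

14 discordant pairs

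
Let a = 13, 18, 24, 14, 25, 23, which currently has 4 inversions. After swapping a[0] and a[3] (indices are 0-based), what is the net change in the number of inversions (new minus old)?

+1

Positions 0 and 3 hold 13 and 14; after swapping, the array is [14, 18, 24, 13, 25, 23].
For each element, count later entries that are smaller:
14 → 13 → 1
18 → 13 → 1
24 → 13, 23 → 2
13 → none → 0
25 → 23 → 1
23 → none → 0
Sum: 1 + 1 + 2 + 0 + 1 + 0 = 5
Change: 5 − 4 = +1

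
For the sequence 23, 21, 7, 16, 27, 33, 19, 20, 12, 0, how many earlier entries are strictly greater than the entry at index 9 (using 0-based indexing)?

The element at index 9 is 0.
Elements before it: 23, 21, 7, 16, 27, 33, 19, 20, 12
Those larger than 0: 23, 21, 7, 16, 27, 33, 19, 20, 12

9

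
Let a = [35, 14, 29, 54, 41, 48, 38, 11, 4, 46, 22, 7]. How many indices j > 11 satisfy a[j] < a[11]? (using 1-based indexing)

The element at index 11 is 22.
Elements after it: 7
Those smaller than 22: 7

1 such element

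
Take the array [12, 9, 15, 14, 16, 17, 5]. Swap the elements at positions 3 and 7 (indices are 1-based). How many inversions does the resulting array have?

5 inversions

Positions 3 and 7 hold 15 and 5; after swapping, the array is [12, 9, 5, 14, 16, 17, 15].
Count, for each position, how many later elements it exceeds:
12 → 9, 5 → 2
9 → 5 → 1
5 → none → 0
14 → none → 0
16 → 15 → 1
17 → 15 → 1
15 → none → 0
Sum: 2 + 1 + 0 + 0 + 1 + 1 + 0 = 5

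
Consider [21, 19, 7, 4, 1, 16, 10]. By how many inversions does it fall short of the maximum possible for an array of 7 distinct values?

Maximum inversions for 7 distinct elements is C(7, 2) = 7·6/2 = 21.
Current inversions — for each element, count later smaller elements:
21: 6
19: 5
7: 2
4: 1
1: 0
16: 1
10: 0
Current total: 6 + 5 + 2 + 1 + 0 + 1 + 0 = 15
Shortfall: 21 − 15 = 6

6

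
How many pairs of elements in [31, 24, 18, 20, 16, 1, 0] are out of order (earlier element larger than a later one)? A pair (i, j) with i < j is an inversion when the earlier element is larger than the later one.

There are 20 inversions.

Element-by-element contributions:
31: 6
24: 5
18: 3
20: 3
16: 2
1: 1
0: 0
Sum: 6 + 5 + 3 + 3 + 2 + 1 + 0 = 20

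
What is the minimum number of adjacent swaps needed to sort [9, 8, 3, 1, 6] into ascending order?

8 adjacent swaps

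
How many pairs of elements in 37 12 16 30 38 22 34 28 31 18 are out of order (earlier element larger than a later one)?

22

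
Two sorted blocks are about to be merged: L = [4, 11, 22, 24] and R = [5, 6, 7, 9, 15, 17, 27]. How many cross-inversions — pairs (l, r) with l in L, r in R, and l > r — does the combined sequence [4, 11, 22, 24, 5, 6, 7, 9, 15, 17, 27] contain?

For each element r of the right run, count left-run elements greater than r:
r = 5: 11, 22, 24 → 3
r = 6: 11, 22, 24 → 3
r = 7: 11, 22, 24 → 3
r = 9: 11, 22, 24 → 3
r = 15: 22, 24 → 2
r = 17: 22, 24 → 2
r = 27: none → 0
Cross-inversions: 3 + 3 + 3 + 3 + 2 + 2 + 0 = 16

16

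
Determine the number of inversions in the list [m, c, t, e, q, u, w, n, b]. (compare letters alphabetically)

Element-by-element contributions:
m: 3
c: 1
t: 4
e: 1
q: 2
u: 2
w: 2
n: 1
b: 0
Sum: 3 + 1 + 4 + 1 + 2 + 2 + 2 + 1 + 0 = 16

Out-of-order pairs: 16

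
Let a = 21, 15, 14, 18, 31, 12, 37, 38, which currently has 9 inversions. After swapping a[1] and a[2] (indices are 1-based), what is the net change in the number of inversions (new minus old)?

-1

Positions 1 and 2 hold 21 and 15; after swapping, the array is [15, 21, 14, 18, 31, 12, 37, 38].
For each element, count later entries that are smaller:
15: 2
21: 3
14: 1
18: 1
31: 1
12: 0
37: 0
38: 0
Sum: 2 + 3 + 1 + 1 + 1 + 0 + 0 + 0 = 8
Change: 8 − 9 = -1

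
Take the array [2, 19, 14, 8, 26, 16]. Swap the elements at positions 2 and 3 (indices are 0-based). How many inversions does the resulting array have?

4

Positions 2 and 3 hold 14 and 8; after swapping, the array is [2, 19, 8, 14, 26, 16].
Count, for each position, how many later elements it exceeds:
2: 0
19: 3
8: 0
14: 0
26: 1
16: 0
Sum: 0 + 3 + 0 + 0 + 1 + 0 = 4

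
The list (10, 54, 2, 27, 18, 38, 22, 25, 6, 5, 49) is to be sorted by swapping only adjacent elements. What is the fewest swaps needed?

Swaps: 28

Each adjacent swap fixes exactly one inversion, so the minimum swap count equals the number of inversions.
Count inversions — for each element, later elements that are smaller:
10: 2, 6, 5 → 3
54: 2, 27, 18, 38, 22, 25, 6, 5, 49 → 9
2: none → 0
27: 18, 22, 25, 6, 5 → 5
18: 6, 5 → 2
38: 22, 25, 6, 5 → 4
22: 6, 5 → 2
25: 6, 5 → 2
6: 5 → 1
5: none → 0
49: none → 0
Total inversions: 3 + 9 + 0 + 5 + 2 + 4 + 2 + 2 + 1 + 0 + 0 = 28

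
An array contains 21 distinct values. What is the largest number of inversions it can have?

210

A reversed (strictly descending) arrangement makes every pair an inversion, giving C(21, 2) inversions.
C(21, 2) = 21·20/2 = 210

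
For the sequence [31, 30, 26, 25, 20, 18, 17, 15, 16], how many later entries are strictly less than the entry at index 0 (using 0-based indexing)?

The element at index 0 is 31.
Elements after it: 30, 26, 25, 20, 18, 17, 15, 16
Those smaller than 31: 30, 26, 25, 20, 18, 17, 15, 16

8 such elements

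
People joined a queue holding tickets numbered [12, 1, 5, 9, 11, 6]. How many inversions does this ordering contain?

7

Element-by-element contributions:
12: 5
1: 0
5: 0
9: 1
11: 1
6: 0
Sum: 5 + 0 + 0 + 1 + 1 + 0 = 7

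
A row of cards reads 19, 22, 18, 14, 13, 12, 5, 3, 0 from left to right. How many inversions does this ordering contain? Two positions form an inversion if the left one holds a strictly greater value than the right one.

35 inversions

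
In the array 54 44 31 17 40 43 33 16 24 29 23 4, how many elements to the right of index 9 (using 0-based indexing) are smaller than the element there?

2 such elements

The element at index 9 is 29.
Elements after it: 23, 4
Those smaller than 29: 23, 4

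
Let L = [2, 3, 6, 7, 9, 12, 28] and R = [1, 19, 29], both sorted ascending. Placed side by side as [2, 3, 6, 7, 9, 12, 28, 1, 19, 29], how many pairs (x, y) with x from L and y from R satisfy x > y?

8

For each element r of the right run, count left-run elements greater than r:
r = 1: 2, 3, 6, 7, 9, 12, 28 → 7
r = 19: 28 → 1
r = 29: none → 0
Cross-inversions: 7 + 1 + 0 = 8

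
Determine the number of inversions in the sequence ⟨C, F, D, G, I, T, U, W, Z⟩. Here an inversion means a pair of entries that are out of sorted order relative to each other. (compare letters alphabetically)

Inversions: 1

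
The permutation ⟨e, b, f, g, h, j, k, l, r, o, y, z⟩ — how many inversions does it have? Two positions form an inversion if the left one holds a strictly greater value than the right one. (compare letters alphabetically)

Sweep left to right; for each value list the smaller values that follow it:
e → b → 1
b → none → 0
f → none → 0
g → none → 0
h → none → 0
j → none → 0
k → none → 0
l → none → 0
r → o → 1
o → none → 0
y → none → 0
z → none → 0
Sum: 1 + 0 + 0 + 0 + 0 + 0 + 0 + 0 + 1 + 0 + 0 + 0 = 2

Out-of-order pairs: 2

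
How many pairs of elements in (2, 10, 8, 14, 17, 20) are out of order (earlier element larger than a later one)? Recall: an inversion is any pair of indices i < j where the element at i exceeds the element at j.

1

Count, for each position, how many later elements it exceeds:
2: 0
10: 1
8: 0
14: 0
17: 0
20: 0
Sum: 0 + 1 + 0 + 0 + 0 + 0 = 1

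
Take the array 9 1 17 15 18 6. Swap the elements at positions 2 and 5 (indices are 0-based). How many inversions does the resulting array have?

3

Positions 2 and 5 hold 17 and 6; after swapping, the array is [9, 1, 6, 15, 18, 17].
Sweep left to right; for each value list the smaller values that follow it:
9 → 1, 6 → 2
1 → none → 0
6 → none → 0
15 → none → 0
18 → 17 → 1
17 → none → 0
Sum: 2 + 0 + 0 + 0 + 1 + 0 = 3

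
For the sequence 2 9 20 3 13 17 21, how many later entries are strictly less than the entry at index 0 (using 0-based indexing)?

The element at index 0 is 2.
Elements after it: 9, 20, 3, 13, 17, 21
None of them are smaller than 2.

0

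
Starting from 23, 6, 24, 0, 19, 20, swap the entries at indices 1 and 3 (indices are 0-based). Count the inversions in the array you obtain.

Positions 1 and 3 hold 6 and 0; after swapping, the array is [23, 0, 24, 6, 19, 20].
Count, for each position, how many later elements it exceeds:
23: 4
0: 0
24: 3
6: 0
19: 0
20: 0
Sum: 4 + 0 + 3 + 0 + 0 + 0 = 7

Inversions: 7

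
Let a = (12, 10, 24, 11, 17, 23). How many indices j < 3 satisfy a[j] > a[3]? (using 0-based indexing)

2

The element at index 3 is 11.
Elements before it: 12, 10, 24
Those larger than 11: 12, 24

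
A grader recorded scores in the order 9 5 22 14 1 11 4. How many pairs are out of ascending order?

Count, for each position, how many later elements it exceeds:
9: 3
5: 2
22: 4
14: 3
1: 0
11: 1
4: 0
Sum: 3 + 2 + 4 + 3 + 0 + 1 + 0 = 13

13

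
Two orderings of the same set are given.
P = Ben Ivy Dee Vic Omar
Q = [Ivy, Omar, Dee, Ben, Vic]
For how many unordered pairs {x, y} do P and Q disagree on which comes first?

Assign each item its position (1..5) in the first ordering, then rewrite the second ordering as that position sequence:
positions: Ben→1, Ivy→2, Dee→3, Vic→4, Omar→5
second ordering as positions: [2, 5, 3, 1, 4]
Discordant pairs = inversions in this position sequence.
2: 1 → 1
5: 3, 1, 4 → 3
3: 1 → 1
1: 0
4: 0
Total: 1 + 3 + 1 + 0 + 0 = 5

5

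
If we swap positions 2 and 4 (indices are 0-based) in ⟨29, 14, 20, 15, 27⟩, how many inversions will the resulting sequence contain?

Positions 2 and 4 hold 20 and 27; after swapping, the array is [29, 14, 27, 15, 20].
For each element, count later entries that are smaller:
29: 4
14: 0
27: 2
15: 0
20: 0
Sum: 4 + 0 + 2 + 0 + 0 = 6

6 inversions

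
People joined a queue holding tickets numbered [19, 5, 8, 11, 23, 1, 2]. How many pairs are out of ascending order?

Sweep left to right; for each value list the smaller values that follow it:
19: 5
5: 2
8: 2
11: 2
23: 2
1: 0
2: 0
Sum: 5 + 2 + 2 + 2 + 2 + 0 + 0 = 13

13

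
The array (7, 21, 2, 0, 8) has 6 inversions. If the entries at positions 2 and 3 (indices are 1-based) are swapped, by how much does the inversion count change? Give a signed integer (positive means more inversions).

-1

Positions 2 and 3 hold 21 and 2; after swapping, the array is [7, 2, 21, 0, 8].
Element-by-element contributions:
7: 2
2: 1
21: 2
0: 0
8: 0
Sum: 2 + 1 + 2 + 0 + 0 = 5
Change: 5 − 6 = -1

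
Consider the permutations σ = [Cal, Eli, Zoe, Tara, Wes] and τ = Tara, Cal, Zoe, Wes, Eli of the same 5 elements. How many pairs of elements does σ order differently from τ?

Assign each item its position (1..5) in the first ordering, then rewrite the second ordering as that position sequence:
positions: Cal→1, Eli→2, Zoe→3, Tara→4, Wes→5
second ordering as positions: [4, 1, 3, 5, 2]
Discordant pairs = inversions in this position sequence.
4: 1, 3, 2 → 3
1: 0
3: 2 → 1
5: 2 → 1
2: 0
Total: 3 + 0 + 1 + 1 + 0 = 5

5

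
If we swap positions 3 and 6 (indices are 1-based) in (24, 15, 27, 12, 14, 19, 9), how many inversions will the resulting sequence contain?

14 inversions

Positions 3 and 6 hold 27 and 19; after swapping, the array is [24, 15, 19, 12, 14, 27, 9].
For each element, count later entries that are smaller:
24: 5
15: 3
19: 3
12: 1
14: 1
27: 1
9: 0
Sum: 5 + 3 + 3 + 1 + 1 + 1 + 0 = 14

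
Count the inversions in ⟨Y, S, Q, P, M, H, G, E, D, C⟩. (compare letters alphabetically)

45 inversions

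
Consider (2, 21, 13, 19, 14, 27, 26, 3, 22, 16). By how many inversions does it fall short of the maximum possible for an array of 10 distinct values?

27 inversions short

Maximum inversions for 10 distinct elements is C(10, 2) = 10·9/2 = 45.
Current inversions — for each element, count later smaller elements:
2: 0
21: 5
13: 1
19: 3
14: 1
27: 4
26: 3
3: 0
22: 1
16: 0
Current total: 0 + 5 + 1 + 3 + 1 + 4 + 3 + 0 + 1 + 0 = 18
Shortfall: 45 − 18 = 27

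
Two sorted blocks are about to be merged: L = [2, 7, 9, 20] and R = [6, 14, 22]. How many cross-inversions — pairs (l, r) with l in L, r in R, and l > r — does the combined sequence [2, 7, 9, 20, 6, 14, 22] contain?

4

Count, for every r in R, how many entries of L exceed r:
r = 6: 7, 9, 20 → 3
r = 14: 20 → 1
r = 22: none → 0
Cross-inversions: 3 + 1 + 0 = 4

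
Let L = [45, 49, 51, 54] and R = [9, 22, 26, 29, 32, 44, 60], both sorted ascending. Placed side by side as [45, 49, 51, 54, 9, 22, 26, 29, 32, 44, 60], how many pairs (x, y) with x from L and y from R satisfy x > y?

24

Count, for every r in R, how many entries of L exceed r:
r = 9: 45, 49, 51, 54 → 4
r = 22: 45, 49, 51, 54 → 4
r = 26: 45, 49, 51, 54 → 4
r = 29: 45, 49, 51, 54 → 4
r = 32: 45, 49, 51, 54 → 4
r = 44: 45, 49, 51, 54 → 4
r = 60: none → 0
Cross-inversions: 4 + 4 + 4 + 4 + 4 + 4 + 0 = 24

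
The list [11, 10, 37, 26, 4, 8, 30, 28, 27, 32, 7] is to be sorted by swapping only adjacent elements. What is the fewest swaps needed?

26

The minimum number of adjacent swaps to sort an array equals its inversion count, since every such swap removes exactly one inversion.
Count inversions — for each element, later elements that are smaller:
11: 10, 4, 8, 7 → 4
10: 4, 8, 7 → 3
37: 26, 4, 8, 30, 28, 27, 32, 7 → 8
26: 4, 8, 7 → 3
4: none → 0
8: 7 → 1
30: 28, 27, 7 → 3
28: 27, 7 → 2
27: 7 → 1
32: 7 → 1
7: none → 0
Total inversions: 4 + 3 + 8 + 3 + 0 + 1 + 3 + 2 + 1 + 1 + 0 = 26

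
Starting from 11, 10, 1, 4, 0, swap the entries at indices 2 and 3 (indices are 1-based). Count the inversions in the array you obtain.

Positions 2 and 3 hold 10 and 1; after swapping, the array is [11, 1, 10, 4, 0].
For each element, count later entries that are smaller:
11: 4
1: 1
10: 2
4: 1
0: 0
Sum: 4 + 1 + 2 + 1 + 0 = 8

8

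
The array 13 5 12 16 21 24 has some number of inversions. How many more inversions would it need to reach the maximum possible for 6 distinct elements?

Maximum inversions for 6 distinct elements is C(6, 2) = 6·5/2 = 15.
Current inversions — for each element, count later smaller elements:
13: 2
5: 0
12: 0
16: 0
21: 0
24: 0
Current total: 2 + 0 + 0 + 0 + 0 + 0 = 2
Shortfall: 15 − 2 = 13

13 inversions short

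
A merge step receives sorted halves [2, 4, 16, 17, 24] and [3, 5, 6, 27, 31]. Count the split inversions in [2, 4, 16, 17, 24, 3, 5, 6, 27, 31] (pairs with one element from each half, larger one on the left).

10

For each element r of the right run, count left-run elements greater than r:
r = 3: 4, 16, 17, 24 → 4
r = 5: 16, 17, 24 → 3
r = 6: 16, 17, 24 → 3
r = 27: none → 0
r = 31: none → 0
Cross-inversions: 4 + 3 + 3 + 0 + 0 = 10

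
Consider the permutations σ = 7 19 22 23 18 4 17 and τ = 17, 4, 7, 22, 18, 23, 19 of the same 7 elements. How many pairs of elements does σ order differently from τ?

15

Assign each item its position (1..7) in the first ordering, then rewrite the second ordering as that position sequence:
positions: 7→1, 19→2, 22→3, 23→4, 18→5, 4→6, 17→7
second ordering as positions: [7, 6, 1, 3, 5, 4, 2]
Discordant pairs = inversions in this position sequence.
7: 6, 1, 3, 5, 4, 2 → 6
6: 1, 3, 5, 4, 2 → 5
1: 0
3: 2 → 1
5: 4, 2 → 2
4: 2 → 1
2: 0
Total: 6 + 5 + 0 + 1 + 2 + 1 + 0 = 15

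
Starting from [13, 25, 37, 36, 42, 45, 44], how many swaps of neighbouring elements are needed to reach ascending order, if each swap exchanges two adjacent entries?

The minimum number of adjacent swaps to sort an array equals its inversion count, since every such swap removes exactly one inversion.
Count inversions — for each element, later elements that are smaller:
13: none → 0
25: none → 0
37: 36 → 1
36: none → 0
42: none → 0
45: 44 → 1
44: none → 0
Total inversions: 0 + 0 + 1 + 0 + 0 + 1 + 0 = 2

Adjacent swaps: 2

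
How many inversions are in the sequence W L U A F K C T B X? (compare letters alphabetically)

There are 25 inversions.

Sweep left to right; for each value list the smaller values that follow it:
W → L, U, A, F, K, C, T, B → 8
L → A, F, K, C, B → 5
U → A, F, K, C, T, B → 6
A → none → 0
F → C, B → 2
K → C, B → 2
C → B → 1
T → B → 1
B → none → 0
X → none → 0
Sum: 8 + 5 + 6 + 0 + 2 + 2 + 1 + 1 + 0 + 0 = 25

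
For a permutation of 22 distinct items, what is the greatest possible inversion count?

There are 231 inversions.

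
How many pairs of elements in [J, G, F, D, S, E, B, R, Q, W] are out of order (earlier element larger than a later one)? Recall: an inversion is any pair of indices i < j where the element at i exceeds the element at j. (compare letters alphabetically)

Sweep left to right; for each value list the smaller values that follow it:
J → G, F, D, E, B → 5
G → F, D, E, B → 4
F → D, E, B → 3
D → B → 1
S → E, B, R, Q → 4
E → B → 1
B → none → 0
R → Q → 1
Q → none → 0
W → none → 0
Sum: 5 + 4 + 3 + 1 + 4 + 1 + 0 + 1 + 0 + 0 = 19

19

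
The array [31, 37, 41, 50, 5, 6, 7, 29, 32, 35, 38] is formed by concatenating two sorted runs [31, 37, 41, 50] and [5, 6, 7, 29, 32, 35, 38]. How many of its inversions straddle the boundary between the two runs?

Take each right-half value and tally the left-half values above it:
r = 5: 31, 37, 41, 50 → 4
r = 6: 31, 37, 41, 50 → 4
r = 7: 31, 37, 41, 50 → 4
r = 29: 31, 37, 41, 50 → 4
r = 32: 37, 41, 50 → 3
r = 35: 37, 41, 50 → 3
r = 38: 41, 50 → 2
Cross-inversions: 4 + 4 + 4 + 4 + 3 + 3 + 2 = 24

24 cross-inversions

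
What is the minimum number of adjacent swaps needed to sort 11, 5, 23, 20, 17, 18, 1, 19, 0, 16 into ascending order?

27

Each adjacent swap fixes exactly one inversion, so the minimum swap count equals the number of inversions.
Count inversions — for each element, later elements that are smaller:
11: 5, 1, 0 → 3
5: 1, 0 → 2
23: 20, 17, 18, 1, 19, 0, 16 → 7
20: 17, 18, 1, 19, 0, 16 → 6
17: 1, 0, 16 → 3
18: 1, 0, 16 → 3
1: 0 → 1
19: 0, 16 → 2
0: none → 0
16: none → 0
Total inversions: 3 + 2 + 7 + 6 + 3 + 3 + 1 + 2 + 0 + 0 = 27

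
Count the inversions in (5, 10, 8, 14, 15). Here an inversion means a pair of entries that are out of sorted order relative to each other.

1 out-of-order pair

Listing every pair i<j with a[i]>a[j] (using 0-based positions):
(1,2): 10 > 8
That's 1 pair.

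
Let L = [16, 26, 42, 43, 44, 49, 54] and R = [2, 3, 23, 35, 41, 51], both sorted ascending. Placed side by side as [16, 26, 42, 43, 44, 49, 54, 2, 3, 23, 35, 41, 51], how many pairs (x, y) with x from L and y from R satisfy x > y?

Take each right-half value and tally the left-half values above it:
r = 2: 16, 26, 42, 43, 44, 49, 54 → 7
r = 3: 16, 26, 42, 43, 44, 49, 54 → 7
r = 23: 26, 42, 43, 44, 49, 54 → 6
r = 35: 42, 43, 44, 49, 54 → 5
r = 41: 42, 43, 44, 49, 54 → 5
r = 51: 54 → 1
Cross-inversions: 7 + 7 + 6 + 5 + 5 + 1 = 31

31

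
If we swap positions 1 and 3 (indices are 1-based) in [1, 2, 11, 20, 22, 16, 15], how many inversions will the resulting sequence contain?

Positions 1 and 3 hold 1 and 11; after swapping, the array is [11, 2, 1, 20, 22, 16, 15].
For each element, count later entries that are smaller:
11: 2
2: 1
1: 0
20: 2
22: 2
16: 1
15: 0
Sum: 2 + 1 + 0 + 2 + 2 + 1 + 0 = 8

8 inversions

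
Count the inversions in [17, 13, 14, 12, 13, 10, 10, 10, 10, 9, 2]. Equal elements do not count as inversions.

46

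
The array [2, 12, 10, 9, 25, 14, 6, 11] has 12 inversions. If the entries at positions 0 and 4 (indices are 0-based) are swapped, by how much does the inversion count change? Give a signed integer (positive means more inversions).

+7

Positions 0 and 4 hold 2 and 25; after swapping, the array is [25, 12, 10, 9, 2, 14, 6, 11].
Element-by-element contributions:
25 → 12, 10, 9, 2, 14, 6, 11 → 7
12 → 10, 9, 2, 6, 11 → 5
10 → 9, 2, 6 → 3
9 → 2, 6 → 2
2 → none → 0
14 → 6, 11 → 2
6 → none → 0
11 → none → 0
Sum: 7 + 5 + 3 + 2 + 0 + 2 + 0 + 0 = 19
Change: 19 − 12 = +7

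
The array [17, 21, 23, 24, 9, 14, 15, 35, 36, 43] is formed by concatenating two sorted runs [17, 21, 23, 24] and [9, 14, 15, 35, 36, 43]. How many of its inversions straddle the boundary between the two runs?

12 split inversions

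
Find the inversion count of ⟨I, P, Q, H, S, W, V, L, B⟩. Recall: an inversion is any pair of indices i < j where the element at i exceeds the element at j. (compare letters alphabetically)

17

Element-by-element contributions:
I: 2
P: 3
Q: 3
H: 1
S: 2
W: 3
V: 2
L: 1
B: 0
Sum: 2 + 3 + 3 + 1 + 2 + 3 + 2 + 1 + 0 = 17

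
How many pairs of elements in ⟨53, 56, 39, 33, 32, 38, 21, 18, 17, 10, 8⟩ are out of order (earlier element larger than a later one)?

There are 52 out-of-order pairs.

Sweep left to right; for each value list the smaller values that follow it:
53: 9
56: 9
39: 8
33: 6
32: 5
38: 5
21: 4
18: 3
17: 2
10: 1
8: 0
Sum: 9 + 9 + 8 + 6 + 5 + 5 + 4 + 3 + 2 + 1 + 0 = 52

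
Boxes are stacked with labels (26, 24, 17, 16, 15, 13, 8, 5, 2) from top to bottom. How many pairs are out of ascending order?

Element-by-element contributions:
26 → 24, 17, 16, 15, 13, 8, 5, 2 → 8
24 → 17, 16, 15, 13, 8, 5, 2 → 7
17 → 16, 15, 13, 8, 5, 2 → 6
16 → 15, 13, 8, 5, 2 → 5
15 → 13, 8, 5, 2 → 4
13 → 8, 5, 2 → 3
8 → 5, 2 → 2
5 → 2 → 1
2 → none → 0
Sum: 8 + 7 + 6 + 5 + 4 + 3 + 2 + 1 + 0 = 36

36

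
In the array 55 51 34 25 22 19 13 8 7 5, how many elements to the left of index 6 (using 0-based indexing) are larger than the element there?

6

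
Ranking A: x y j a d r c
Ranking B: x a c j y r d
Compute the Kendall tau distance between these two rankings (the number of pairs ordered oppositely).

8 discordant pairs

Assign each item its position (1..7) in the first ordering, then rewrite the second ordering as that position sequence:
positions: x→1, y→2, j→3, a→4, d→5, r→6, c→7
second ordering as positions: [1, 4, 7, 3, 2, 6, 5]
Discordant pairs = inversions in this position sequence.
1: 0
4: 3, 2 → 2
7: 3, 2, 6, 5 → 4
3: 2 → 1
2: 0
6: 5 → 1
5: 0
Total: 0 + 2 + 4 + 1 + 0 + 1 + 0 = 8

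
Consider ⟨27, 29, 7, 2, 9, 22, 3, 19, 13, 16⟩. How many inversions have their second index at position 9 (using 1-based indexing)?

The element at index 9 is 13.
Elements before it: 27, 29, 7, 2, 9, 22, 3, 19
Those larger than 13: 27, 29, 22, 19

4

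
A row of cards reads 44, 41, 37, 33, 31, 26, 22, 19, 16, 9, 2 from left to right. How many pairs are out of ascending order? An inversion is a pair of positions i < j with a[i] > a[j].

55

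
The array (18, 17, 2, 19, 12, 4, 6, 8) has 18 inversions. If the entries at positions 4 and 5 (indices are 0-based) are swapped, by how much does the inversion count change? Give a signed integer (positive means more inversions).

-1

Positions 4 and 5 hold 12 and 4; after swapping, the array is [18, 17, 2, 19, 4, 12, 6, 8].
Sweep left to right; for each value list the smaller values that follow it:
18 → 17, 2, 4, 12, 6, 8 → 6
17 → 2, 4, 12, 6, 8 → 5
2 → none → 0
19 → 4, 12, 6, 8 → 4
4 → none → 0
12 → 6, 8 → 2
6 → none → 0
8 → none → 0
Sum: 6 + 5 + 0 + 4 + 0 + 2 + 0 + 0 = 17
Change: 17 − 18 = -1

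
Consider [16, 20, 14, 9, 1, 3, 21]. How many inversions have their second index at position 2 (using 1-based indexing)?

0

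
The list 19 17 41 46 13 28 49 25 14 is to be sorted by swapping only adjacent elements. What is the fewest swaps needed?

18 adjacent swaps

The minimum number of adjacent swaps to sort an array equals its inversion count, since every such swap removes exactly one inversion.
Count inversions — for each element, later elements that are smaller:
19: 17, 13, 14 → 3
17: 13, 14 → 2
41: 13, 28, 25, 14 → 4
46: 13, 28, 25, 14 → 4
13: none → 0
28: 25, 14 → 2
49: 25, 14 → 2
25: 14 → 1
14: none → 0
Total inversions: 3 + 2 + 4 + 4 + 0 + 2 + 2 + 1 + 0 = 18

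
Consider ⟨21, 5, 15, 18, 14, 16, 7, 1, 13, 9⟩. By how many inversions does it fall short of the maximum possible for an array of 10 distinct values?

14

Maximum inversions for 10 distinct elements is C(10, 2) = 10·9/2 = 45.
Current inversions — for each element, count later smaller elements:
21: 9
5: 1
15: 5
18: 6
14: 4
16: 4
7: 1
1: 0
13: 1
9: 0
Current total: 9 + 1 + 5 + 6 + 4 + 4 + 1 + 0 + 1 + 0 = 31
Shortfall: 45 − 31 = 14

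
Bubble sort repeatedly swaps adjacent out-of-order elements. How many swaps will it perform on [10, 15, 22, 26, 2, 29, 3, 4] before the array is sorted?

Swaps: 14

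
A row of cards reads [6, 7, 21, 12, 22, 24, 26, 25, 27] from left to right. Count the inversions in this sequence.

For each element, count later entries that are smaller:
6: 0
7: 0
21: 1
12: 0
22: 0
24: 0
26: 1
25: 0
27: 0
Sum: 0 + 0 + 1 + 0 + 0 + 0 + 1 + 0 + 0 = 2

Out-of-order pairs: 2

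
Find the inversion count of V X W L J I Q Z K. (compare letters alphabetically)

Count, for each position, how many later elements it exceeds:
V → L, J, I, Q, K → 5
X → W, L, J, I, Q, K → 6
W → L, J, I, Q, K → 5
L → J, I, K → 3
J → I → 1
I → none → 0
Q → K → 1
Z → K → 1
K → none → 0
Sum: 5 + 6 + 5 + 3 + 1 + 0 + 1 + 1 + 0 = 22

22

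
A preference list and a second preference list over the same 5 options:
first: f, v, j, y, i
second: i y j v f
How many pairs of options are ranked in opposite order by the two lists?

10

Assign each item its position (1..5) in the first ordering, then rewrite the second ordering as that position sequence:
positions: f→1, v→2, j→3, y→4, i→5
second ordering as positions: [5, 4, 3, 2, 1]
Discordant pairs = inversions in this position sequence.
5: 4, 3, 2, 1 → 4
4: 3, 2, 1 → 3
3: 2, 1 → 2
2: 1 → 1
1: 0
Total: 4 + 3 + 2 + 1 + 0 = 10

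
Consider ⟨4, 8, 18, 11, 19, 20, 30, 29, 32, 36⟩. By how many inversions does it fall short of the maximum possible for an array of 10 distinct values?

Maximum inversions for 10 distinct elements is C(10, 2) = 10·9/2 = 45.
Current inversions — for each element, count later smaller elements:
4: 0
8: 0
18: 1
11: 0
19: 0
20: 0
30: 1
29: 0
32: 0
36: 0
Current total: 0 + 0 + 1 + 0 + 0 + 0 + 1 + 0 + 0 + 0 = 2
Shortfall: 45 − 2 = 43

43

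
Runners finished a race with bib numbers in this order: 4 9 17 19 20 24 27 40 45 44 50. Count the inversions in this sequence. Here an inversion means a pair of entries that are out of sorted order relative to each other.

1

Element-by-element contributions:
4 → none → 0
9 → none → 0
17 → none → 0
19 → none → 0
20 → none → 0
24 → none → 0
27 → none → 0
40 → none → 0
45 → 44 → 1
44 → none → 0
50 → none → 0
Sum: 0 + 0 + 0 + 0 + 0 + 0 + 0 + 0 + 1 + 0 + 0 = 1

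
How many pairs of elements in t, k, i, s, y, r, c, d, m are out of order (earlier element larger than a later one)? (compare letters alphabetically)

23 inversions

For each element, count later entries that are smaller:
t → k, i, s, r, c, d, m → 7
k → i, c, d → 3
i → c, d → 2
s → r, c, d, m → 4
y → r, c, d, m → 4
r → c, d, m → 3
c → none → 0
d → none → 0
m → none → 0
Sum: 7 + 3 + 2 + 4 + 4 + 3 + 0 + 0 + 0 = 23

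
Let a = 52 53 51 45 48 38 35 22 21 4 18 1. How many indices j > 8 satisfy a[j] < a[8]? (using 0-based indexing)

The element at index 8 is 21.
Elements after it: 4, 18, 1
Those smaller than 21: 4, 18, 1

3 such elements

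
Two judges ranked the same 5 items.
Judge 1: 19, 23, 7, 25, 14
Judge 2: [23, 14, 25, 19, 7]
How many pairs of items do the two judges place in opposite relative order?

Assign each item its position (1..5) in the first ordering, then rewrite the second ordering as that position sequence:
positions: 19→1, 23→2, 7→3, 25→4, 14→5
second ordering as positions: [2, 5, 4, 1, 3]
Discordant pairs = inversions in this position sequence.
2: 1 → 1
5: 4, 1, 3 → 3
4: 1, 3 → 2
1: 0
3: 0
Total: 1 + 3 + 2 + 0 + 0 = 6

6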